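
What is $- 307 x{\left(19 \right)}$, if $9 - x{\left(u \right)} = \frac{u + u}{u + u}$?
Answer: $-2456$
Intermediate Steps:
$x{\left(u \right)} = 8$ ($x{\left(u \right)} = 9 - \frac{u + u}{u + u} = 9 - \frac{2 u}{2 u} = 9 - 2 u \frac{1}{2 u} = 9 - 1 = 8$)
$- 307 x{\left(19 \right)} = \left(-307\right) 8 = -2456$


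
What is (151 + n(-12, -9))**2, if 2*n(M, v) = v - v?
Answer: 22801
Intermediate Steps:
n(M, v) = 0 (n(M, v) = (v - v)/2 = (1/2)*0 = 0)
(151 + n(-12, -9))**2 = (151 + 0)**2 = 151**2 = 22801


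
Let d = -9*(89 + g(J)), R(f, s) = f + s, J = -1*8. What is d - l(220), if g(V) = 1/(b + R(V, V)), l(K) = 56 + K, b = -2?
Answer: -2153/2 ≈ -1076.5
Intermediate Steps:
J = -8
g(V) = 1/(-2 + 2*V) (g(V) = 1/(-2 + (V + V)) = 1/(-2 + 2*V))
d = -1601/2 (d = -9*(89 + 1/(2*(-1 - 8))) = -9*(89 + (½)/(-9)) = -9*(89 + (½)*(-⅑)) = -9*(89 - 1/18) = -9*1601/18 = -1601/2 ≈ -800.50)
d - l(220) = -1601/2 - (56 + 220) = -1601/2 - 1*276 = -1601/2 - 276 = -2153/2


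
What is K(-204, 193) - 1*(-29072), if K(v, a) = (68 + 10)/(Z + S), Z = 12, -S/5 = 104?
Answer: 7384249/254 ≈ 29072.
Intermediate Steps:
S = -520 (S = -5*104 = -520)
K(v, a) = -39/254 (K(v, a) = (68 + 10)/(12 - 520) = 78/(-508) = 78*(-1/508) = -39/254)
K(-204, 193) - 1*(-29072) = -39/254 - 1*(-29072) = -39/254 + 29072 = 7384249/254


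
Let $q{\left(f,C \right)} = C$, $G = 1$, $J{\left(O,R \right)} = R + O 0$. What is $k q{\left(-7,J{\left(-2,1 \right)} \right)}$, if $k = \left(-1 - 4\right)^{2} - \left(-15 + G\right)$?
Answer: $39$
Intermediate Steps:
$J{\left(O,R \right)} = R$ ($J{\left(O,R \right)} = R + 0 = R$)
$k = 39$ ($k = \left(-1 - 4\right)^{2} - \left(-15 + 1\right) = \left(-5\right)^{2} - -14 = 25 + 14 = 39$)
$k q{\left(-7,J{\left(-2,1 \right)} \right)} = 39 \cdot 1 = 39$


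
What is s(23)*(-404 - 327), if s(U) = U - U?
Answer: 0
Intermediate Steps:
s(U) = 0
s(23)*(-404 - 327) = 0*(-404 - 327) = 0*(-731) = 0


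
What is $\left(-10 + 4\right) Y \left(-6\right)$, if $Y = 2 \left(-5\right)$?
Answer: $-360$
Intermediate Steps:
$Y = -10$
$\left(-10 + 4\right) Y \left(-6\right) = \left(-10 + 4\right) \left(-10\right) \left(-6\right) = \left(-6\right) \left(-10\right) \left(-6\right) = 60 \left(-6\right) = -360$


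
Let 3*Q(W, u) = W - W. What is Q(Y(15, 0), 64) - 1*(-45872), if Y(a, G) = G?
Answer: 45872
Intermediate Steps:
Q(W, u) = 0 (Q(W, u) = (W - W)/3 = (⅓)*0 = 0)
Q(Y(15, 0), 64) - 1*(-45872) = 0 - 1*(-45872) = 0 + 45872 = 45872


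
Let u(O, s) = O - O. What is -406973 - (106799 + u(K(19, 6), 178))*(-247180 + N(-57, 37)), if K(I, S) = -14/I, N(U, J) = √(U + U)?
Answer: 26398169847 - 106799*I*√114 ≈ 2.6398e+10 - 1.1403e+6*I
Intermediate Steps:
N(U, J) = √2*√U (N(U, J) = √(2*U) = √2*√U)
u(O, s) = 0
-406973 - (106799 + u(K(19, 6), 178))*(-247180 + N(-57, 37)) = -406973 - (106799 + 0)*(-247180 + √2*√(-57)) = -406973 - 106799*(-247180 + √2*(I*√57)) = -406973 - 106799*(-247180 + I*√114) = -406973 - (-26398576820 + 106799*I*√114) = -406973 + (26398576820 - 106799*I*√114) = 26398169847 - 106799*I*√114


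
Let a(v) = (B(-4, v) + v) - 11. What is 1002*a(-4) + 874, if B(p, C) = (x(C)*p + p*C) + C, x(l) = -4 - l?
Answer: -2132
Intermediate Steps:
B(p, C) = C + C*p + p*(-4 - C) (B(p, C) = ((-4 - C)*p + p*C) + C = (p*(-4 - C) + C*p) + C = (C*p + p*(-4 - C)) + C = C + C*p + p*(-4 - C))
a(v) = 5 + 2*v (a(v) = ((v - 4*(-4)) + v) - 11 = ((v + 16) + v) - 11 = ((16 + v) + v) - 11 = (16 + 2*v) - 11 = 5 + 2*v)
1002*a(-4) + 874 = 1002*(5 + 2*(-4)) + 874 = 1002*(5 - 8) + 874 = 1002*(-3) + 874 = -3006 + 874 = -2132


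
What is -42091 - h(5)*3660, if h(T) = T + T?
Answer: -78691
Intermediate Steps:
h(T) = 2*T
-42091 - h(5)*3660 = -42091 - 2*5*3660 = -42091 - 10*3660 = -42091 - 1*36600 = -42091 - 36600 = -78691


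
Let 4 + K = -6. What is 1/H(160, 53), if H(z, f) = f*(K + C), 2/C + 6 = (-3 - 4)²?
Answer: -43/22684 ≈ -0.0018956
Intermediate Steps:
K = -10 (K = -4 - 6 = -10)
C = 2/43 (C = 2/(-6 + (-3 - 4)²) = 2/(-6 + (-7)²) = 2/(-6 + 49) = 2/43 ≈ 0.046512)
H(z, f) = -428*f/43 (H(z, f) = f*(-10 + 2/43) = f*(-428/43) = -428*f/43)
1/H(160, 53) = 1/(-428/43*53) = 1/(-22684/43) = -43/22684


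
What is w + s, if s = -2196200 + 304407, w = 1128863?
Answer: -762930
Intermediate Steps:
s = -1891793
w + s = 1128863 - 1891793 = -762930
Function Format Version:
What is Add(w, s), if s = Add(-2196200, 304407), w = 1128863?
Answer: -762930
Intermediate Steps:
s = -1891793
Add(w, s) = Add(1128863, -1891793) = -762930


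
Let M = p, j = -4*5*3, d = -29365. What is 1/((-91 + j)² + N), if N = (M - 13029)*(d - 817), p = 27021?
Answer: -1/422283743 ≈ -2.3681e-9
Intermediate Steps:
j = -60 (j = -20*3 = -60)
M = 27021
N = -422306544 (N = (27021 - 13029)*(-29365 - 817) = 13992*(-30182) = -422306544)
1/((-91 + j)² + N) = 1/((-91 - 60)² - 422306544) = 1/((-151)² - 422306544) = 1/(22801 - 422306544) = 1/(-422283743) = -1/422283743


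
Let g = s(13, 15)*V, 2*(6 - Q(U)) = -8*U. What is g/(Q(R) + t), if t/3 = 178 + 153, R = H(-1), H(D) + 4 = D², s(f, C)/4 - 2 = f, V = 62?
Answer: 1240/329 ≈ 3.7690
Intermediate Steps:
s(f, C) = 8 + 4*f
H(D) = -4 + D²
R = -3 (R = -4 + (-1)² = -4 + 1 = -3)
Q(U) = 6 + 4*U (Q(U) = 6 - (-4)*U = 6 + 4*U)
t = 993 (t = 3*(178 + 153) = 3*331 = 993)
g = 3720 (g = (8 + 4*13)*62 = (8 + 52)*62 = 60*62 = 3720)
g/(Q(R) + t) = 3720/((6 + 4*(-3)) + 993) = 3720/((6 - 12) + 993) = 3720/(-6 + 993) = 3720/987 = 3720*(1/987) = 1240/329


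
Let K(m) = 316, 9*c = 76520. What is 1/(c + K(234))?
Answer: 9/79364 ≈ 0.00011340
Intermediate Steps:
c = 76520/9 (c = (⅑)*76520 = 76520/9 ≈ 8502.2)
1/(c + K(234)) = 1/(76520/9 + 316) = 1/(79364/9) = 9/79364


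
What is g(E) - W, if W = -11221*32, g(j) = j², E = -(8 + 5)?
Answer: 359241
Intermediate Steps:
E = -13 (E = -1*13 = -13)
W = -359072
g(E) - W = (-13)² - 1*(-359072) = 169 + 359072 = 359241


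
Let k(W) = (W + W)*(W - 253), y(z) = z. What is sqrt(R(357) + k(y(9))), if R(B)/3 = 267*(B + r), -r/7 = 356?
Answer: 9*I*sqrt(21167) ≈ 1309.4*I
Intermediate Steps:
r = -2492 (r = -7*356 = -2492)
k(W) = 2*W*(-253 + W) (k(W) = (2*W)*(-253 + W) = 2*W*(-253 + W))
R(B) = -1996092 + 801*B (R(B) = 3*(267*(B - 2492)) = 3*(267*(-2492 + B)) = 3*(-665364 + 267*B) = -1996092 + 801*B)
sqrt(R(357) + k(y(9))) = sqrt((-1996092 + 801*357) + 2*9*(-253 + 9)) = sqrt((-1996092 + 285957) + 2*9*(-244)) = sqrt(-1710135 - 4392) = sqrt(-1714527) = 9*I*sqrt(21167)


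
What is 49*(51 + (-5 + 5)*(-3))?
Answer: 2499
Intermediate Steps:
49*(51 + (-5 + 5)*(-3)) = 49*(51 + 0*(-3)) = 49*(51 + 0) = 49*51 = 2499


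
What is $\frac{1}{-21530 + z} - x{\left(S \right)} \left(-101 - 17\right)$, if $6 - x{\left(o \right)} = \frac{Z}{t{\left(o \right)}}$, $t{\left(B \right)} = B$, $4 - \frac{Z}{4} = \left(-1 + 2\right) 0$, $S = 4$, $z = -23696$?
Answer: $\frac{10673335}{45226} \approx 236.0$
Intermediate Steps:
$Z = 16$ ($Z = 16 - 4 \left(-1 + 2\right) 0 = 16 - 4 \cdot 1 \cdot 0 = 16 - 0 = 16 + 0 = 16$)
$x{\left(o \right)} = 6 - \frac{16}{o}$
$\frac{1}{-21530 + z} - x{\left(S \right)} \left(-101 - 17\right) = \frac{1}{-21530 - 23696} - \left(6 - \frac{16}{4}\right) \left(-101 - 17\right) = \frac{1}{-45226} - \left(6 - 4\right) \left(-118\right) = - \frac{1}{45226} - \left(6 - 4\right) \left(-118\right) = - \frac{1}{45226} - 2 \left(-118\right) = - \frac{1}{45226} - -236 = - \frac{1}{45226} + 236 = \frac{10673335}{45226}$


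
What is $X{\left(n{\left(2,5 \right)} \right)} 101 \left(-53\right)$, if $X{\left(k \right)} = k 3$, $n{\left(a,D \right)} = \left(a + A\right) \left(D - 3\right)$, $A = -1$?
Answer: $-32118$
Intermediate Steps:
$n{\left(a,D \right)} = \left(-1 + a\right) \left(-3 + D\right)$ ($n{\left(a,D \right)} = \left(a - 1\right) \left(D - 3\right) = \left(-1 + a\right) \left(-3 + D\right)$)
$X{\left(k \right)} = 3 k$
$X{\left(n{\left(2,5 \right)} \right)} 101 \left(-53\right) = 3 \left(3 - 5 - 6 + 5 \cdot 2\right) 101 \left(-53\right) = 3 \left(3 - 5 - 6 + 10\right) 101 \left(-53\right) = 3 \cdot 2 \cdot 101 \left(-53\right) = 6 \cdot 101 \left(-53\right) = 606 \left(-53\right) = -32118$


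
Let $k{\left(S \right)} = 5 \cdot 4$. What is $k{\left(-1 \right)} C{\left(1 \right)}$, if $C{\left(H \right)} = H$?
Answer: $20$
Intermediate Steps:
$k{\left(S \right)} = 20$
$k{\left(-1 \right)} C{\left(1 \right)} = 20 \cdot 1 = 20$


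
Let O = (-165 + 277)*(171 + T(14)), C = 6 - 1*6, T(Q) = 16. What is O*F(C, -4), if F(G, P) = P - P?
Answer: 0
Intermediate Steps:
C = 0 (C = 6 - 6 = 0)
O = 20944 (O = (-165 + 277)*(171 + 16) = 112*187 = 20944)
F(G, P) = 0
O*F(C, -4) = 20944*0 = 0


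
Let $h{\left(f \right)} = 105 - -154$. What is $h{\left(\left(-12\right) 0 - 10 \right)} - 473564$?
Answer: $-473305$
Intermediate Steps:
$h{\left(f \right)} = 259$ ($h{\left(f \right)} = 105 + 154 = 259$)
$h{\left(\left(-12\right) 0 - 10 \right)} - 473564 = 259 - 473564 = -473305$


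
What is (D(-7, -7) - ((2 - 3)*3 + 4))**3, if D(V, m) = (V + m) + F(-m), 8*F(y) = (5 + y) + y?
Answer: -1030301/512 ≈ -2012.3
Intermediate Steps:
F(y) = 5/8 + y/4 (F(y) = ((5 + y) + y)/8 = (5 + 2*y)/8 = 5/8 + y/4)
D(V, m) = 5/8 + V + 3*m/4 (D(V, m) = (V + m) + (5/8 + (-m)/4) = (V + m) + (5/8 - m/4) = 5/8 + V + 3*m/4)
(D(-7, -7) - ((2 - 3)*3 + 4))**3 = ((5/8 - 7 + (3/4)*(-7)) - ((2 - 3)*3 + 4))**3 = ((5/8 - 7 - 21/4) - (-1*3 + 4))**3 = (-93/8 - (-3 + 4))**3 = (-93/8 - 1*1)**3 = (-93/8 - 1)**3 = (-101/8)**3 = -1030301/512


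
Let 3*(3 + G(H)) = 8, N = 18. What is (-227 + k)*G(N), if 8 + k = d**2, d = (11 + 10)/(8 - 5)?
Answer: 62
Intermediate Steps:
G(H) = -1/3 (G(H) = -3 + (1/3)*8 = -3 + 8/3 = -1/3)
d = 7 (d = 21/3 = 21*(1/3) = 7)
k = 41 (k = -8 + 7**2 = -8 + 49 = 41)
(-227 + k)*G(N) = (-227 + 41)*(-1/3) = -186*(-1/3) = 62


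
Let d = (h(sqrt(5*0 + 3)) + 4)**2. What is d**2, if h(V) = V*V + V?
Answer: 3292 + 1456*sqrt(3) ≈ 5813.9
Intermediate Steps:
h(V) = V + V**2 (h(V) = V**2 + V = V + V**2)
d = (4 + sqrt(3)*(1 + sqrt(3)))**2 (d = (sqrt(5*0 + 3)*(1 + sqrt(5*0 + 3)) + 4)**2 = (sqrt(0 + 3)*(1 + sqrt(0 + 3)) + 4)**2 = (sqrt(3)*(1 + sqrt(3)) + 4)**2 = (4 + sqrt(3)*(1 + sqrt(3)))**2 ≈ 76.249)
d**2 = (52 + 14*sqrt(3))**2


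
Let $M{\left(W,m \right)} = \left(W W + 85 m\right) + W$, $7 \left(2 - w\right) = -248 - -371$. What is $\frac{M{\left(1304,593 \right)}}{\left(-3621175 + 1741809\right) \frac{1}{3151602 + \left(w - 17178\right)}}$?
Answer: $- \frac{38443127575375}{13155562} \approx -2.9222 \cdot 10^{6}$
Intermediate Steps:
$w = - \frac{109}{7}$ ($w = 2 - \frac{-248 - -371}{7} = 2 - \frac{-248 + 371}{7} = 2 - \frac{123}{7} = - \frac{109}{7} \approx -15.571$)
$M{\left(W,m \right)} = W + W^{2} + 85 m$ ($M{\left(W,m \right)} = \left(W^{2} + 85 m\right) + W = W + W^{2} + 85 m$)
$\frac{M{\left(1304,593 \right)}}{\left(-3621175 + 1741809\right) \frac{1}{3151602 + \left(w - 17178\right)}} = \frac{1304 + 1304^{2} + 85 \cdot 593}{\left(-3621175 + 1741809\right) \frac{1}{3151602 - \frac{120355}{7}}} = \frac{1304 + 1700416 + 50405}{\left(-1879366\right) \frac{1}{3151602 - \frac{120355}{7}}} = \frac{1752125}{\left(-1879366\right) \frac{1}{3151602 - \frac{120355}{7}}} = \frac{1752125}{\left(-1879366\right) \frac{1}{\frac{21940859}{7}}} = \frac{1752125}{\left(-1879366\right) \frac{7}{21940859}} = \frac{1752125}{- \frac{13155562}{21940859}} = 1752125 \left(- \frac{21940859}{13155562}\right) = - \frac{38443127575375}{13155562}$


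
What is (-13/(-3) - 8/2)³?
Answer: 1/27 ≈ 0.037037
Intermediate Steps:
(-13/(-3) - 8/2)³ = (-13*(-⅓) - 8*½)³ = (13/3 - 4)³ = (⅓)³ = 1/27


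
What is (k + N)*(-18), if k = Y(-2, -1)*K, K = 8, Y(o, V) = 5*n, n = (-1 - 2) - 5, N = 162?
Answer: 2844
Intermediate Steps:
n = -8 (n = -3 - 5 = -8)
Y(o, V) = -40 (Y(o, V) = 5*(-8) = -40)
k = -320 (k = -40*8 = -320)
(k + N)*(-18) = (-320 + 162)*(-18) = -158*(-18) = 2844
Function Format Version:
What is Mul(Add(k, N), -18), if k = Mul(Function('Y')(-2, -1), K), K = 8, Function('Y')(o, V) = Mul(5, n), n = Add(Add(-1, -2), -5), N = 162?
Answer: 2844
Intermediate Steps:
n = -8 (n = Add(-3, -5) = -8)
Function('Y')(o, V) = -40 (Function('Y')(o, V) = Mul(5, -8) = -40)
k = -320 (k = Mul(-40, 8) = -320)
Mul(Add(k, N), -18) = Mul(Add(-320, 162), -18) = Mul(-158, -18) = 2844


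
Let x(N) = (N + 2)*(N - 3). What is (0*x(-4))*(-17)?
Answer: 0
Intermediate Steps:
x(N) = (-3 + N)*(2 + N) (x(N) = (2 + N)*(-3 + N) = (-3 + N)*(2 + N))
(0*x(-4))*(-17) = (0*(-6 + (-4)**2 - 1*(-4)))*(-17) = (0*(-6 + 16 + 4))*(-17) = (0*14)*(-17) = 0*(-17) = 0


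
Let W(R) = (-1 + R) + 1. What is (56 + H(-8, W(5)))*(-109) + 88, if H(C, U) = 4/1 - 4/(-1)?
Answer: -6888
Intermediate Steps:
W(R) = R
H(C, U) = 8 (H(C, U) = 4*1 - 4*(-1) = 4 + 4 = 8)
(56 + H(-8, W(5)))*(-109) + 88 = (56 + 8)*(-109) + 88 = 64*(-109) + 88 = -6976 + 88 = -6888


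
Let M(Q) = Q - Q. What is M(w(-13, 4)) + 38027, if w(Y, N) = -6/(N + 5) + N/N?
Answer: 38027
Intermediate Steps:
w(Y, N) = 1 - 6/(5 + N) (w(Y, N) = -6/(5 + N) + 1 = 1 - 6/(5 + N))
M(Q) = 0
M(w(-13, 4)) + 38027 = 0 + 38027 = 38027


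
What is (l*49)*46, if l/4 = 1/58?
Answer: 4508/29 ≈ 155.45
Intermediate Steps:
l = 2/29 (l = 4*(1/58) = 2/29 ≈ 0.068966)
(l*49)*46 = ((2/29)*49)*46 = (98/29)*46 = 4508/29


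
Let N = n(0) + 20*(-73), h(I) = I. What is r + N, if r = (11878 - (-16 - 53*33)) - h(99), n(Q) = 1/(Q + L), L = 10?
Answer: 120841/10 ≈ 12084.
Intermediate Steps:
n(Q) = 1/(10 + Q) (n(Q) = 1/(Q + 10) = 1/(10 + Q))
N = -14599/10 (N = 1/(10 + 0) + 20*(-73) = 1/10 - 1460 = ⅒ - 1460 = -14599/10 ≈ -1459.9)
r = 13544 (r = (11878 - (-16 - 53*33)) - 1*99 = (11878 - (-16 - 1749)) - 99 = (11878 - 1*(-1765)) - 99 = (11878 + 1765) - 99 = 13643 - 99 = 13544)
r + N = 13544 - 14599/10 = 120841/10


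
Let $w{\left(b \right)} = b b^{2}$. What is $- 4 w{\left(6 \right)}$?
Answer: $-864$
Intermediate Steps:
$w{\left(b \right)} = b^{3}$
$- 4 w{\left(6 \right)} = - 4 \cdot 6^{3} = \left(-4\right) 216 = -864$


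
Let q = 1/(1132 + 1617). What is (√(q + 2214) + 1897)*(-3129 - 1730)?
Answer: -9217523 - 4859*√16731202963/2749 ≈ -9.4462e+6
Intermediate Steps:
q = 1/2749 ≈ 0.00036377
(√(q + 2214) + 1897)*(-3129 - 1730) = (√(1/2749 + 2214) + 1897)*(-3129 - 1730) = (√(6086287/2749) + 1897)*(-4859) = (√16731202963/2749 + 1897)*(-4859) = (1897 + √16731202963/2749)*(-4859) = -9217523 - 4859*√16731202963/2749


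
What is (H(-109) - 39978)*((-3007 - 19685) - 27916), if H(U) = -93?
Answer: 2027913168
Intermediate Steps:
(H(-109) - 39978)*((-3007 - 19685) - 27916) = (-93 - 39978)*((-3007 - 19685) - 27916) = -40071*(-22692 - 27916) = -40071*(-50608) = 2027913168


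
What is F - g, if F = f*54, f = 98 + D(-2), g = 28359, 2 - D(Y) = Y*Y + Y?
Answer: -23067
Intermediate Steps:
D(Y) = 2 - Y - Y² (D(Y) = 2 - (Y*Y + Y) = 2 - (Y² + Y) = 2 - (Y + Y²) = 2 + (-Y - Y²) = 2 - Y - Y²)
f = 98 (f = 98 + (2 - 1*(-2) - 1*(-2)²) = 98 + (2 + 2 - 1*4) = 98 + (2 + 2 - 4) = 98 + 0 = 98)
F = 5292 (F = 98*54 = 5292)
F - g = 5292 - 1*28359 = 5292 - 28359 = -23067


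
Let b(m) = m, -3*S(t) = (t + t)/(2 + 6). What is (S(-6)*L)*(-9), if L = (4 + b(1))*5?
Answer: -225/2 ≈ -112.50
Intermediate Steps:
S(t) = -t/12 (S(t) = -(t + t)/(3*(2 + 6)) = -2*t/(3*8) = -t/12)
L = 25 (L = (4 + 1)*5 = 5*5 = 25)
(S(-6)*L)*(-9) = (-1/12*(-6)*25)*(-9) = ((½)*25)*(-9) = (25/2)*(-9) = -225/2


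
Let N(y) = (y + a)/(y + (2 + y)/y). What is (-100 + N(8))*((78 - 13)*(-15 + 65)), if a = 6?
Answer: -11843000/37 ≈ -3.2008e+5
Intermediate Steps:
N(y) = (6 + y)/(y + (2 + y)/y) (N(y) = (y + 6)/(y + (2 + y)/y) = (6 + y)/(y + (2 + y)/y))
(-100 + N(8))*((78 - 13)*(-15 + 65)) = (-100 + 8*(6 + 8)/(2 + 8 + 8²))*((78 - 13)*(-15 + 65)) = (-100 + 8*14/(2 + 8 + 64))*(65*50) = (-100 + 8*14/74)*3250 = (-100 + 8*(1/74)*14)*3250 = (-100 + 56/37)*3250 = -3644/37*3250 = -11843000/37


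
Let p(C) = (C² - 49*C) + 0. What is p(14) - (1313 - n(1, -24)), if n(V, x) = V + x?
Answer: -1826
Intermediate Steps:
p(C) = C² - 49*C
p(14) - (1313 - n(1, -24)) = 14*(-49 + 14) - (1313 - (1 - 24)) = 14*(-35) - (1313 - 1*(-23)) = -490 - (1313 + 23) = -490 - 1*1336 = -490 - 1336 = -1826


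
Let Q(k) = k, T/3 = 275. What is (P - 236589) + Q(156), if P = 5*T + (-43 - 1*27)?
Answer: -232378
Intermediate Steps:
T = 825 (T = 3*275 = 825)
P = 4055 (P = 5*825 + (-43 - 1*27) = 4125 + (-43 - 27) = 4125 - 70 = 4055)
(P - 236589) + Q(156) = (4055 - 236589) + 156 = -232534 + 156 = -232378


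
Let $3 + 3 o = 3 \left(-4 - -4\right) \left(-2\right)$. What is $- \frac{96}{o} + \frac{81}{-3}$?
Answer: $69$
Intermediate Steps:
$o = -1$ ($o = -1 + \frac{3 \left(-4 - -4\right) \left(-2\right)}{3} = -1 + \frac{3 \left(-4 + 4\right) \left(-2\right)}{3} = -1 + \frac{3 \cdot 0 \left(-2\right)}{3} = -1 + \frac{0 \left(-2\right)}{3} = -1 + \frac{1}{3} \cdot 0 = -1 + 0 = -1$)
$- \frac{96}{o} + \frac{81}{-3} = - \frac{96}{-1} + \frac{81}{-3} = \left(-96\right) \left(-1\right) + 81 \left(- \frac{1}{3}\right) = 96 - 27 = 69$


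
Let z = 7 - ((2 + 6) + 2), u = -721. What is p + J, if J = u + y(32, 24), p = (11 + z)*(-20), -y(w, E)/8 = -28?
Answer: -657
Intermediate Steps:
y(w, E) = 224 (y(w, E) = -8*(-28) = 224)
z = -3 (z = 7 - (8 + 2) = 7 - 1*10 = 7 - 10 = -3)
p = -160 (p = (11 - 3)*(-20) = 8*(-20) = -160)
J = -497 (J = -721 + 224 = -497)
p + J = -160 - 497 = -657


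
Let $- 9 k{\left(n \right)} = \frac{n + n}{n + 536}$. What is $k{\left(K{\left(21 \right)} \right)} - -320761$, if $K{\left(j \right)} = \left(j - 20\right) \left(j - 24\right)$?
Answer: $\frac{512896841}{1599} \approx 3.2076 \cdot 10^{5}$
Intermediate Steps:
$K{\left(j \right)} = \left(-24 + j\right) \left(-20 + j\right)$ ($K{\left(j \right)} = \left(-20 + j\right) \left(-24 + j\right) = \left(-24 + j\right) \left(-20 + j\right)$)
$k{\left(n \right)} = - \frac{2 n}{9 \left(536 + n\right)}$ ($k{\left(n \right)} = - \frac{\left(n + n\right) \frac{1}{n + 536}}{9} = - \frac{2 n \frac{1}{536 + n}}{9} = - \frac{2 n}{9 \left(536 + n\right)}$)
$k{\left(K{\left(21 \right)} \right)} - -320761 = - \frac{2 \left(480 + 21^{2} - 924\right)}{4824 + 9 \left(480 + 21^{2} - 924\right)} - -320761 = - \frac{2 \left(480 + 441 - 924\right)}{4824 + 9 \left(480 + 441 - 924\right)} + 320761 = \left(-2\right) \left(-3\right) \frac{1}{4824 + 9 \left(-3\right)} + 320761 = \left(-2\right) \left(-3\right) \frac{1}{4824 - 27} + 320761 = \left(-2\right) \left(-3\right) \frac{1}{4797} + 320761 = \frac{2}{1599} + 320761 = \frac{512896841}{1599}$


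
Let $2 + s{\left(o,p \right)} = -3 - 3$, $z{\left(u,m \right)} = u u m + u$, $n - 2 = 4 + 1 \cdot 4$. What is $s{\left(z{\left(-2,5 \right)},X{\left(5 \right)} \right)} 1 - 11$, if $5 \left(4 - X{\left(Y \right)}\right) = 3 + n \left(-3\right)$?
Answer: $-19$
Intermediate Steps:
$n = 10$ ($n = 2 + \left(4 + 1 \cdot 4\right) = 2 + \left(4 + 4\right) = 2 + 8 = 10$)
$z{\left(u,m \right)} = u + m u^{2}$ ($z{\left(u,m \right)} = u^{2} m + u = m u^{2} + u = u + m u^{2}$)
$X{\left(Y \right)} = \frac{47}{5}$ ($X{\left(Y \right)} = 4 - \frac{3 + 10 \left(-3\right)}{5} = 4 - \frac{3 - 30}{5} = 4 - - \frac{27}{5} = 4 + \frac{27}{5} = \frac{47}{5}$)
$s{\left(o,p \right)} = -8$ ($s{\left(o,p \right)} = -2 - 6 = -8$)
$s{\left(z{\left(-2,5 \right)},X{\left(5 \right)} \right)} 1 - 11 = \left(-8\right) 1 - 11 = -8 - 11 = -19$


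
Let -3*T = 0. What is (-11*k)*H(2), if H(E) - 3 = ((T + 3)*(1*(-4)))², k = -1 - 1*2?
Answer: 4851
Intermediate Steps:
T = 0 (T = -⅓*0 = 0)
k = -3 (k = -1 - 2 = -3)
H(E) = 147 (H(E) = 3 + ((0 + 3)*(1*(-4)))² = 3 + (3*(-4))² = 3 + (-12)² = 3 + 144 = 147)
(-11*k)*H(2) = -11*(-3)*147 = 33*147 = 4851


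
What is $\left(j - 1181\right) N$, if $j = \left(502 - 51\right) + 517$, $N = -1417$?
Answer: $301821$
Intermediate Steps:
$j = 968$ ($j = 451 + 517 = 968$)
$\left(j - 1181\right) N = \left(968 - 1181\right) \left(-1417\right) = \left(-213\right) \left(-1417\right) = 301821$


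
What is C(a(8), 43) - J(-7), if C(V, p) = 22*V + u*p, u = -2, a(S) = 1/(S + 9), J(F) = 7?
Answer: -1559/17 ≈ -91.706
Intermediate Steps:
a(S) = 1/(9 + S)
C(V, p) = -2*p + 22*V (C(V, p) = 22*V - 2*p = -2*p + 22*V)
C(a(8), 43) - J(-7) = (-2*43 + 22/(9 + 8)) - 1*7 = (-86 + 22/17) - 7 = -1440/17 - 7 = -1559/17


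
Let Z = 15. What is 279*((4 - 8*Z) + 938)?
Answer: 229338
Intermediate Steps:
279*((4 - 8*Z) + 938) = 279*((4 - 8*15) + 938) = 279*((4 - 120) + 938) = 279*(-116 + 938) = 279*822 = 229338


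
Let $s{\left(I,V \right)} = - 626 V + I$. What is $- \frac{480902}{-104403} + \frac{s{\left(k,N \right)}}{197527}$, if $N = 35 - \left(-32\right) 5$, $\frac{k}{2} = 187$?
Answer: $\frac{82285701866}{20622411381} \approx 3.9901$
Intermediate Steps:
$k = 374$ ($k = 2 \cdot 187 = 374$)
$N = 195$ ($N = 35 - -160 = 35 + 160 = 195$)
$s{\left(I,V \right)} = I - 626 V$
$- \frac{480902}{-104403} + \frac{s{\left(k,N \right)}}{197527} = - \frac{480902}{-104403} + \frac{374 - 122070}{197527} = \left(-480902\right) \left(- \frac{1}{104403}\right) + \left(374 - 122070\right) \frac{1}{197527} = \frac{480902}{104403} - \frac{121696}{197527} = \frac{82285701866}{20622411381}$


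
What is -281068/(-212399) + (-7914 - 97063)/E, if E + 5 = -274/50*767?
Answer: 53363156677/2031384036 ≈ 26.269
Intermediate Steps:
E = -105204/25 (E = -5 - 274/50*767 = -5 - 274*1/50*767 = -5 - 137/25*767 = -5 - 105079/25 = -105204/25 ≈ -4208.2)
-281068/(-212399) + (-7914 - 97063)/E = -281068/(-212399) + (-7914 - 97063)/(-105204/25) = -281068*(-1/212399) - 104977*(-25/105204) = 281068/212399 + 2624425/105204 = 53363156677/2031384036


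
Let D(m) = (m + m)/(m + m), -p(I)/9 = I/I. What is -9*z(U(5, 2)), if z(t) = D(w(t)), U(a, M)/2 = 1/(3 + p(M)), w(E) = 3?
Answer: -9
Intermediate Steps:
p(I) = -9 (p(I) = -9*I/I = -9*1 = -9)
D(m) = 1 (D(m) = (2*m)/((2*m)) = (2*m)*(1/(2*m)) = 1)
U(a, M) = -⅓ (U(a, M) = 2/(3 - 9) = 2/(-6) = 2*(-⅙) = -⅓)
z(t) = 1
-9*z(U(5, 2)) = -9*1 = -9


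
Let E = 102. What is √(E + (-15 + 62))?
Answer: √149 ≈ 12.207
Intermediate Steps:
√(E + (-15 + 62)) = √(102 + (-15 + 62)) = √(102 + 47) = √149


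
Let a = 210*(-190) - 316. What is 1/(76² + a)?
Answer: -1/34440 ≈ -2.9036e-5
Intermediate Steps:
a = -40216 (a = -39900 - 316 = -40216)
1/(76² + a) = 1/(76² - 40216) = 1/(5776 - 40216) = 1/(-34440) = -1/34440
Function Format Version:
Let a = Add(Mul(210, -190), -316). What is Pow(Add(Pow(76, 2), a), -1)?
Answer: Rational(-1, 34440) ≈ -2.9036e-5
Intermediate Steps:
a = -40216 (a = Add(-39900, -316) = -40216)
Pow(Add(Pow(76, 2), a), -1) = Pow(Add(Pow(76, 2), -40216), -1) = Pow(Add(5776, -40216), -1) = Pow(-34440, -1) = Rational(-1, 34440)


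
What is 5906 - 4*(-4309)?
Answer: 23142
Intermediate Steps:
5906 - 4*(-4309) = 5906 - 1*(-17236) = 5906 + 17236 = 23142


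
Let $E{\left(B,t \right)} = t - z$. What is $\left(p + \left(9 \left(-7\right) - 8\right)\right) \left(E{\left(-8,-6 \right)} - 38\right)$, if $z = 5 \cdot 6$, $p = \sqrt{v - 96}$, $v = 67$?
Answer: $5254 - 74 i \sqrt{29} \approx 5254.0 - 398.5 i$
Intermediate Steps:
$p = i \sqrt{29}$ ($p = \sqrt{67 - 96} = \sqrt{-29} = i \sqrt{29} \approx 5.3852 i$)
$z = 30$
$E{\left(B,t \right)} = -30 + t$ ($E{\left(B,t \right)} = t - 30 = -30 + t$)
$\left(p + \left(9 \left(-7\right) - 8\right)\right) \left(E{\left(-8,-6 \right)} - 38\right) = \left(i \sqrt{29} + \left(9 \left(-7\right) - 8\right)\right) \left(\left(-30 - 6\right) - 38\right) = \left(i \sqrt{29} - 71\right) \left(-36 - 38\right) = \left(i \sqrt{29} - 71\right) \left(-74\right) = \left(-71 + i \sqrt{29}\right) \left(-74\right) = 5254 - 74 i \sqrt{29}$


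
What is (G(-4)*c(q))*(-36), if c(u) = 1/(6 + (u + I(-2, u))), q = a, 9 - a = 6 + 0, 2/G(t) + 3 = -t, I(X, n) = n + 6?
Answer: -4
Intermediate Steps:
I(X, n) = 6 + n
G(t) = 2/(-3 - t)
a = 3 (a = 9 - (6 + 0) = 9 - 1*6 = 9 - 6 = 3)
q = 3
c(u) = 1/(12 + 2*u) (c(u) = 1/(6 + (u + (6 + u))) = 1/(6 + (6 + 2*u)) = 1/(12 + 2*u))
(G(-4)*c(q))*(-36) = ((-2/(3 - 4))*(1/(2*(6 + 3))))*(-36) = ((-2/(-1))*((½)/9))*(-36) = ((-2*(-1))*((½)*(⅑)))*(-36) = (2*(1/18))*(-36) = (⅑)*(-36) = -4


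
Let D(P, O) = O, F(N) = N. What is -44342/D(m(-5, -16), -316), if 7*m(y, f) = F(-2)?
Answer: 22171/158 ≈ 140.32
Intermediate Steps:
m(y, f) = -2/7 (m(y, f) = (1/7)*(-2) = -2/7)
-44342/D(m(-5, -16), -316) = -44342/(-316) = -44342*(-1/316) = 22171/158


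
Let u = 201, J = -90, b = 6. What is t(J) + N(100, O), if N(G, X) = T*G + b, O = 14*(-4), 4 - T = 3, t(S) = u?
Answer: 307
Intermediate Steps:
t(S) = 201
T = 1 (T = 4 - 1*3 = 4 - 3 = 1)
O = -56
N(G, X) = 6 + G (N(G, X) = 1*G + 6 = G + 6 = 6 + G)
t(J) + N(100, O) = 201 + (6 + 100) = 201 + 106 = 307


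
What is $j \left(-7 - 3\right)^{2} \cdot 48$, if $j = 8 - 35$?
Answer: $-129600$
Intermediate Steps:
$j = -27$ ($j = 8 - 35 = -27$)
$j \left(-7 - 3\right)^{2} \cdot 48 = - 27 \left(-7 - 3\right)^{2} \cdot 48 = - 27 \left(-10\right)^{2} \cdot 48 = \left(-27\right) 100 \cdot 48 = \left(-2700\right) 48 = -129600$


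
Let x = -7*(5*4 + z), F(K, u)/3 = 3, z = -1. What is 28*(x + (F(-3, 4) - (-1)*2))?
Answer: -3416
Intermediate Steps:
F(K, u) = 9 (F(K, u) = 3*3 = 9)
x = -133 (x = -7*(5*4 - 1) = -7*(20 - 1) = -7*19 = -133)
28*(x + (F(-3, 4) - (-1)*2)) = 28*(-133 + (9 - (-1)*2)) = 28*(-133 + (9 - 1*(-2))) = 28*(-133 + (9 + 2)) = 28*(-133 + 11) = 28*(-122) = -3416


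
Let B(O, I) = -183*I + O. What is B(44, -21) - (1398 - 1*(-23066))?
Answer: -20577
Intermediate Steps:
B(O, I) = O - 183*I
B(44, -21) - (1398 - 1*(-23066)) = (44 - 183*(-21)) - (1398 - 1*(-23066)) = (44 + 3843) - (1398 + 23066) = 3887 - 1*24464 = 3887 - 24464 = -20577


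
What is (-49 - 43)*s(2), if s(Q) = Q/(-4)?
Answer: 46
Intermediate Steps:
s(Q) = -Q/4 (s(Q) = Q*(-1/4) = -Q/4)
(-49 - 43)*s(2) = (-49 - 43)*(-1/4*2) = -92*(-1/2) = 46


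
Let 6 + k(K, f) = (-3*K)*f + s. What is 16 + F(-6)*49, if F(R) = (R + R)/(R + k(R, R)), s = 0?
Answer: 209/10 ≈ 20.900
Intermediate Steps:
k(K, f) = -6 - 3*K*f (k(K, f) = -6 + ((-3*K)*f + 0) = -6 + (-3*K*f + 0) = -6 - 3*K*f)
F(R) = 2*R/(-6 + R - 3*R²) (F(R) = (R + R)/(R + (-6 - 3*R*R)) = (2*R)/(R + (-6 - 3*R²)) = (2*R)/(-6 + R - 3*R²) = 2*R/(-6 + R - 3*R²))
16 + F(-6)*49 = 16 - 2*(-6)/(6 - 1*(-6) + 3*(-6)²)*49 = 16 - 2*(-6)/(6 + 6 + 3*36)*49 = 16 - 2*(-6)/(6 + 6 + 108)*49 = 16 - 2*(-6)/120*49 = 16 - 2*(-6)*1/120*49 = 16 + (⅒)*49 = 16 + 49/10 = 209/10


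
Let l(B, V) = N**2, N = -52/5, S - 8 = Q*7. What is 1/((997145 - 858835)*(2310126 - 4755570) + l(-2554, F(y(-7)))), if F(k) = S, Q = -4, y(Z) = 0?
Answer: -25/8455733988296 ≈ -2.9566e-12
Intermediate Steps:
S = -20 (S = 8 - 4*7 = 8 - 28 = -20)
F(k) = -20
N = -52/5 (N = -52*1/5 = -52/5 ≈ -10.400)
l(B, V) = 2704/25 (l(B, V) = (-52/5)**2 = 2704/25)
1/((997145 - 858835)*(2310126 - 4755570) + l(-2554, F(y(-7)))) = 1/((997145 - 858835)*(2310126 - 4755570) + 2704/25) = 1/(138310*(-2445444) + 2704/25) = 1/(-338229359640 + 2704/25) = 1/(-8455733988296/25) = -25/8455733988296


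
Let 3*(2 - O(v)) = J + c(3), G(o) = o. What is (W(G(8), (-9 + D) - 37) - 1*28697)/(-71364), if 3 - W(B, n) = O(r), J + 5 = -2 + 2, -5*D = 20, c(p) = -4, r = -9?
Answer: 28699/71364 ≈ 0.40215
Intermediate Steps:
D = -4 (D = -1/5*20 = -4)
J = -5 (J = -5 + (-2 + 2) = -5 + 0 = -5)
O(v) = 5 (O(v) = 2 - (-5 - 4)/3 = 2 - 1/3*(-9) = 2 + 3 = 5)
W(B, n) = -2 (W(B, n) = 3 - 1*5 = 3 - 5 = -2)
(W(G(8), (-9 + D) - 37) - 1*28697)/(-71364) = (-2 - 1*28697)/(-71364) = (-2 - 28697)*(-1/71364) = -28699*(-1/71364) = 28699/71364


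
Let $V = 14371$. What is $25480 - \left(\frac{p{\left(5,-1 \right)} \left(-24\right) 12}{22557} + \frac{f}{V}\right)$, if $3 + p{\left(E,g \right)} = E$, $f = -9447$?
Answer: $\frac{2753329179745}{108055549} \approx 25481.0$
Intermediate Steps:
$p{\left(E,g \right)} = -3 + E$
$25480 - \left(\frac{p{\left(5,-1 \right)} \left(-24\right) 12}{22557} + \frac{f}{V}\right) = 25480 - \left(\frac{\left(-3 + 5\right) \left(-24\right) 12}{22557} - \frac{9447}{14371}\right) = 25480 - \left(2 \left(-24\right) 12 \cdot \frac{1}{22557} - \frac{9447}{14371}\right) = 25480 - \left(\left(-48\right) 12 \cdot \frac{1}{22557} - \frac{9447}{14371}\right) = 25480 - \left(\left(-576\right) \frac{1}{22557} - \frac{9447}{14371}\right) = 25480 - \left(- \frac{192}{7519} - \frac{9447}{14371}\right) = 25480 - - \frac{73791225}{108055549} = 25480 + \frac{73791225}{108055549} = \frac{2753329179745}{108055549}$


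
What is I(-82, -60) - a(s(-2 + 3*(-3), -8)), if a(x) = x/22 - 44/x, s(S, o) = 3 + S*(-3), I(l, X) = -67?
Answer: -6674/99 ≈ -67.414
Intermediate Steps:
s(S, o) = 3 - 3*S
a(x) = -44/x + x/22 (a(x) = x*(1/22) - 44/x = x/22 - 44/x = -44/x + x/22)
I(-82, -60) - a(s(-2 + 3*(-3), -8)) = -67 - (-44/(3 - 3*(-2 + 3*(-3))) + (3 - 3*(-2 + 3*(-3)))/22) = -67 - (-44/(3 - 3*(-2 - 9)) + (3 - 3*(-2 - 9))/22) = -67 - (-44/(3 - 3*(-11)) + (3 - 3*(-11))/22) = -67 - (-44/(3 + 33) + (3 + 33)/22) = -67 - (-44/36 + (1/22)*36) = -67 - (-44*1/36 + 18/11) = -67 - (-11/9 + 18/11) = -67 - 1*41/99 = -67 - 41/99 = -6674/99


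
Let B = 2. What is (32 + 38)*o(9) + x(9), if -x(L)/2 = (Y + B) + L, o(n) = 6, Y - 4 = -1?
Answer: 392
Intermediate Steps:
Y = 3 (Y = 4 - 1 = 3)
x(L) = -10 - 2*L (x(L) = -2*((3 + 2) + L) = -2*(5 + L) = -10 - 2*L)
(32 + 38)*o(9) + x(9) = (32 + 38)*6 + (-10 - 2*9) = 70*6 + (-10 - 18) = 420 - 28 = 392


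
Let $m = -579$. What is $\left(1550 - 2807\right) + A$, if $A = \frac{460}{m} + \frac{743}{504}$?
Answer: $- \frac{122204785}{97272} \approx -1256.3$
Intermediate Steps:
$A = \frac{66119}{97272}$ ($A = \frac{460}{-579} + \frac{743}{504} = 460 \left(- \frac{1}{579}\right) + 743 \cdot \frac{1}{504} = - \frac{460}{579} + \frac{743}{504} = \frac{66119}{97272} \approx 0.67973$)
$\left(1550 - 2807\right) + A = \left(1550 - 2807\right) + \frac{66119}{97272} = -1257 + \frac{66119}{97272} = - \frac{122204785}{97272}$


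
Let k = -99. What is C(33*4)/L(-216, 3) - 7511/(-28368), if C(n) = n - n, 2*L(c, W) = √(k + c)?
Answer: 7511/28368 ≈ 0.26477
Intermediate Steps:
L(c, W) = √(-99 + c)/2
C(n) = 0
C(33*4)/L(-216, 3) - 7511/(-28368) = 0/((√(-99 - 216)/2)) - 7511/(-28368) = 0/((√(-315)/2)) - 7511*(-1/28368) = 0/(((3*I*√35)/2)) + 7511/28368 = 0/((3*I*√35/2)) + 7511/28368 = 0*(-2*I*√35/105) + 7511/28368 = 0 + 7511/28368 = 7511/28368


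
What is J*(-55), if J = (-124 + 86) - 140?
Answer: 9790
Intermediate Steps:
J = -178 (J = -38 - 140 = -178)
J*(-55) = -178*(-55) = 9790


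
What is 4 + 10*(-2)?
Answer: -16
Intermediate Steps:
4 + 10*(-2) = 4 - 20 = -16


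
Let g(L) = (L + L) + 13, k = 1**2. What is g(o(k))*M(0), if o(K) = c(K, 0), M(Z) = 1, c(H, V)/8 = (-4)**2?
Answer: 269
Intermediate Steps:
c(H, V) = 128 (c(H, V) = 8*(-4)**2 = 8*16 = 128)
k = 1
o(K) = 128
g(L) = 13 + 2*L (g(L) = 2*L + 13 = 13 + 2*L)
g(o(k))*M(0) = (13 + 2*128)*1 = (13 + 256)*1 = 269*1 = 269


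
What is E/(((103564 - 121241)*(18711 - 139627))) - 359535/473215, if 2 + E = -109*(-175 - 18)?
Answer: -3574287011633/4704488122532 ≈ -0.75976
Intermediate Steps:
E = 21035 (E = -2 - 109*(-175 - 18) = -2 - 109*(-193) = -2 + 21037 = 21035)
E/(((103564 - 121241)*(18711 - 139627))) - 359535/473215 = 21035/(((103564 - 121241)*(18711 - 139627))) - 359535/473215 = 21035/((-17677*(-120916))) - 359535*1/473215 = 21035/2137432132 - 71907/94643 = -3574287011633/4704488122532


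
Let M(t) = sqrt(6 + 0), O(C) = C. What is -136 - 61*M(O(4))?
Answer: -136 - 61*sqrt(6) ≈ -285.42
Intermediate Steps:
M(t) = sqrt(6)
-136 - 61*M(O(4)) = -136 - 61*sqrt(6)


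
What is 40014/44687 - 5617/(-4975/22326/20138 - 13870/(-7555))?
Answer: -170470888652981630154/55732983956763569 ≈ -3058.7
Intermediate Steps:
40014/44687 - 5617/(-4975/22326/20138 - 13870/(-7555)) = 40014*(1/44687) - 5617/(-4975*1/22326*(1/20138) - 13870*(-1/7555)) = 40014/44687 - 5617/(-4975/22326*1/20138 + 2774/1511) = 40014/44687 - 5617/(-4975/449600988 + 2774/1511) = 40014/44687 - 5617/1247185623487/679347092868 = 40014/44687 - 5617*679347092868/1247185623487 = 40014/44687 - 3815892620639556/1247185623487 = -170470888652981630154/55732983956763569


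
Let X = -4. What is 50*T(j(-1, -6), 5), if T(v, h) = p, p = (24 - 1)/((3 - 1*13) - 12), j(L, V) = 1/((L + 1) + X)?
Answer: -575/11 ≈ -52.273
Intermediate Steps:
j(L, V) = 1/(-3 + L) (j(L, V) = 1/((L + 1) - 4) = 1/((1 + L) - 4) = 1/(-3 + L))
p = -23/22 (p = 23/((3 - 13) - 12) = 23/(-10 - 12) = 23/(-22) = 23*(-1/22) = -23/22 ≈ -1.0455)
T(v, h) = -23/22
50*T(j(-1, -6), 5) = 50*(-23/22) = -575/11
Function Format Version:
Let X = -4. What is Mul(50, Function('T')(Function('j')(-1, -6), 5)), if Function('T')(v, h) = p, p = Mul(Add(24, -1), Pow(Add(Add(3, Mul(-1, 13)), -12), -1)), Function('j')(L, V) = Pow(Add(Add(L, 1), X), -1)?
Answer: Rational(-575, 11) ≈ -52.273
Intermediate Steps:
Function('j')(L, V) = Pow(Add(-3, L), -1) (Function('j')(L, V) = Pow(Add(Add(L, 1), -4), -1) = Pow(Add(Add(1, L), -4), -1) = Pow(Add(-3, L), -1))
p = Rational(-23, 22) (p = Mul(23, Pow(Add(Add(3, -13), -12), -1)) = Mul(23, Pow(Add(-10, -12), -1)) = Mul(23, Pow(-22, -1)) = Mul(23, Rational(-1, 22)) = Rational(-23, 22) ≈ -1.0455)
Function('T')(v, h) = Rational(-23, 22)
Mul(50, Function('T')(Function('j')(-1, -6), 5)) = Mul(50, Rational(-23, 22)) = Rational(-575, 11)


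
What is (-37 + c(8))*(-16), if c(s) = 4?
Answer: 528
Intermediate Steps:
(-37 + c(8))*(-16) = (-37 + 4)*(-16) = -33*(-16) = 528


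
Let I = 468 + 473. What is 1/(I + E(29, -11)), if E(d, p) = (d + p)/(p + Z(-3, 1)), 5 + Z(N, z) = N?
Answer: 19/17861 ≈ 0.0010638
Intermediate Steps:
I = 941
Z(N, z) = -5 + N
E(d, p) = (d + p)/(-8 + p) (E(d, p) = (d + p)/(p + (-5 - 3)) = (d + p)/(p - 8) = (d + p)/(-8 + p))
1/(I + E(29, -11)) = 1/(941 + (29 - 11)/(-8 - 11)) = 1/(941 + 18/(-19)) = 1/(941 - 1/19*18) = 1/(941 - 18/19) = 1/(17861/19) = 19/17861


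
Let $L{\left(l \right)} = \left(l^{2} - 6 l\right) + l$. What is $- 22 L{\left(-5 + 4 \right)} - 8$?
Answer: $-140$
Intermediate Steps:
$L{\left(l \right)} = l^{2} - 5 l$
$- 22 L{\left(-5 + 4 \right)} - 8 = - 22 \left(-5 + 4\right) \left(-5 + \left(-5 + 4\right)\right) - 8 = - 22 \left(- (-5 - 1)\right) - 8 = - 22 \left(\left(-1\right) \left(-6\right)\right) - 8 = \left(-22\right) 6 - 8 = -132 - 8 = -140$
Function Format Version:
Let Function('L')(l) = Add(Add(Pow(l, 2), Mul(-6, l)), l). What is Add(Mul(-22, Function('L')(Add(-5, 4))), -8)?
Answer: -140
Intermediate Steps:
Function('L')(l) = Add(Pow(l, 2), Mul(-5, l))
Add(Mul(-22, Function('L')(Add(-5, 4))), -8) = Add(Mul(-22, Mul(Add(-5, 4), Add(-5, Add(-5, 4)))), -8) = Add(Mul(-22, Mul(-1, Add(-5, -1))), -8) = Add(Mul(-22, Mul(-1, -6)), -8) = Add(Mul(-22, 6), -8) = Add(-132, -8) = -140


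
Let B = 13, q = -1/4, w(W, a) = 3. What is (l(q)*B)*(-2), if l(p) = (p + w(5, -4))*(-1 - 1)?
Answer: 143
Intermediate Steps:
q = -¼ (q = -1*¼ = -¼ ≈ -0.25000)
l(p) = -6 - 2*p (l(p) = (p + 3)*(-1 - 1) = (3 + p)*(-2) = -6 - 2*p)
(l(q)*B)*(-2) = ((-6 - 2*(-¼))*13)*(-2) = ((-6 + ½)*13)*(-2) = -11/2*13*(-2) = -143/2*(-2) = 143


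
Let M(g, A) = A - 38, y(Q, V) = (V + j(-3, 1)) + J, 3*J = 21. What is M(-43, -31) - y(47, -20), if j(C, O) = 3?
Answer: -59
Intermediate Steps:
J = 7 (J = (⅓)*21 = 7)
y(Q, V) = 10 + V (y(Q, V) = (V + 3) + 7 = (3 + V) + 7 = 10 + V)
M(g, A) = -38 + A
M(-43, -31) - y(47, -20) = (-38 - 31) - (10 - 20) = -69 - 1*(-10) = -69 + 10 = -59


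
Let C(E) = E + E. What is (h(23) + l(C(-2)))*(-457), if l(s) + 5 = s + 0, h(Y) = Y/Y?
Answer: 3656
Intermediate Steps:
h(Y) = 1
C(E) = 2*E
l(s) = -5 + s (l(s) = -5 + (s + 0) = -5 + s)
(h(23) + l(C(-2)))*(-457) = (1 + (-5 + 2*(-2)))*(-457) = (1 + (-5 - 4))*(-457) = (1 - 9)*(-457) = -8*(-457) = 3656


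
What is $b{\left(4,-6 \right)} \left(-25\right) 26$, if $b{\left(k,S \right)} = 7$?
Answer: $-4550$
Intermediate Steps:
$b{\left(4,-6 \right)} \left(-25\right) 26 = 7 \left(-25\right) 26 = \left(-175\right) 26 = -4550$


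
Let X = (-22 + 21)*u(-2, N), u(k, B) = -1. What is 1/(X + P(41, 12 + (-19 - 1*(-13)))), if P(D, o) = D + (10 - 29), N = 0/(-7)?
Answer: 1/23 ≈ 0.043478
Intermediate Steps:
N = 0 (N = 0*(-⅐) = 0)
P(D, o) = -19 + D (P(D, o) = D - 19 = -19 + D)
X = 1 (X = (-22 + 21)*(-1) = -1*(-1) = 1)
1/(X + P(41, 12 + (-19 - 1*(-13)))) = 1/(1 + (-19 + 41)) = 1/(1 + 22) = 1/23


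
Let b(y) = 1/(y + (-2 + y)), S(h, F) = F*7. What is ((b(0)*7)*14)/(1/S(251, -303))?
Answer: 103929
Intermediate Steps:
S(h, F) = 7*F
b(y) = 1/(-2 + 2*y)
((b(0)*7)*14)/(1/S(251, -303)) = (((1/(2*(-1 + 0)))*7)*14)/(1/(7*(-303))) = ((((½)/(-1))*7)*14)/(1/(-2121)) = ((((½)*(-1))*7)*14)/(-1/2121) = (-½*7*14)*(-2121) = -7/2*14*(-2121) = -49*(-2121) = 103929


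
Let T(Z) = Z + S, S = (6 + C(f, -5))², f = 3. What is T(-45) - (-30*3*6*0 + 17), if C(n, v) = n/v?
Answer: -821/25 ≈ -32.840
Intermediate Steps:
S = 729/25 (S = (6 + 3/(-5))² = (6 + 3*(-⅕))² = (6 - ⅗)² = (27/5)² = 729/25 ≈ 29.160)
T(Z) = 729/25 + Z (T(Z) = Z + 729/25 = 729/25 + Z)
T(-45) - (-30*3*6*0 + 17) = (729/25 - 45) - (-30*3*6*0 + 17) = -396/25 - (-540*0 + 17) = -396/25 - (-30*0 + 17) = -396/25 - (0 + 17) = -396/25 - 1*17 = -396/25 - 17 = -821/25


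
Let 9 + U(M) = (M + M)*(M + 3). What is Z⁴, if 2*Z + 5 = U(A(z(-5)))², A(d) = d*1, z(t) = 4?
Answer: 1474777075216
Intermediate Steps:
A(d) = d
U(M) = -9 + 2*M*(3 + M) (U(M) = -9 + (M + M)*(M + 3) = -9 + (2*M)*(3 + M) = -9 + 2*M*(3 + M))
Z = 1102 (Z = -5/2 + (-9 + 2*4² + 6*4)²/2 = -5/2 + (-9 + 2*16 + 24)²/2 = -5/2 + (-9 + 32 + 24)²/2 = -5/2 + (½)*47² = -5/2 + (½)*2209 = -5/2 + 2209/2 = 1102)
Z⁴ = 1102⁴ = 1474777075216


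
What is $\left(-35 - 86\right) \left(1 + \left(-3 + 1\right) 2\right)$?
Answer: $363$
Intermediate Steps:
$\left(-35 - 86\right) \left(1 + \left(-3 + 1\right) 2\right) = - 121 \left(1 - 4\right) = \left(-121\right) \left(-3\right) = 363$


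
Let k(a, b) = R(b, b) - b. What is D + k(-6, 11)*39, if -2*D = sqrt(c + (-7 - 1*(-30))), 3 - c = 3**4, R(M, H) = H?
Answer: -I*sqrt(55)/2 ≈ -3.7081*I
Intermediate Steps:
c = -78 (c = 3 - 1*3**4 = 3 - 1*81 = 3 - 81 = -78)
D = -I*sqrt(55)/2 (D = -sqrt(-78 + (-7 - 1*(-30)))/2 = -sqrt(-78 + (-7 + 30))/2 = -sqrt(-78 + 23)/2 = -I*sqrt(55)/2 ≈ -3.7081*I)
k(a, b) = 0 (k(a, b) = b - b = 0)
D + k(-6, 11)*39 = -I*sqrt(55)/2 + 0*39 = -I*sqrt(55)/2 + 0 = -I*sqrt(55)/2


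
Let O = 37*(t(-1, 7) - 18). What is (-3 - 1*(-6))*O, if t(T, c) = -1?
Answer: -2109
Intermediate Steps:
O = -703 (O = 37*(-1 - 18) = 37*(-19) = -703)
(-3 - 1*(-6))*O = (-3 - 1*(-6))*(-703) = (-3 + 6)*(-703) = 3*(-703) = -2109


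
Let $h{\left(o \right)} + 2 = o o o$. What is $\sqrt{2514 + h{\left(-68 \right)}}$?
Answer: $4 i \sqrt{19495} \approx 558.5 i$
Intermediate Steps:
$h{\left(o \right)} = -2 + o^{3}$ ($h{\left(o \right)} = -2 + o o o = -2 + o^{2} o = -2 + o^{3}$)
$\sqrt{2514 + h{\left(-68 \right)}} = \sqrt{2514 + \left(-2 + \left(-68\right)^{3}\right)} = \sqrt{2514 - 314434} = \sqrt{-311920} = 4 i \sqrt{19495}$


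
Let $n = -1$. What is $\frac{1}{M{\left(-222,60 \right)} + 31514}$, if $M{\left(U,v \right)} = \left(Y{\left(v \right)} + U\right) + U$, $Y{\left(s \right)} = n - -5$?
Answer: $\frac{1}{31074} \approx 3.2181 \cdot 10^{-5}$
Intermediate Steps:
$Y{\left(s \right)} = 4$ ($Y{\left(s \right)} = -1 - -5 = -1 + 5 = 4$)
$M{\left(U,v \right)} = 4 + 2 U$ ($M{\left(U,v \right)} = \left(4 + U\right) + U = 4 + 2 U$)
$\frac{1}{M{\left(-222,60 \right)} + 31514} = \frac{1}{\left(4 + 2 \left(-222\right)\right) + 31514} = \frac{1}{\left(4 - 444\right) + 31514} = \frac{1}{-440 + 31514} = \frac{1}{31074}$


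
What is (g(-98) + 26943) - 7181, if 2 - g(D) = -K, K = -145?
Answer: 19619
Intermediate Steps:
g(D) = -143 (g(D) = 2 - (-1)*(-145) = 2 - 1*145 = 2 - 145 = -143)
(g(-98) + 26943) - 7181 = (-143 + 26943) - 7181 = 26800 - 7181 = 19619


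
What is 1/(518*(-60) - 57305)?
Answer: -1/88385 ≈ -1.1314e-5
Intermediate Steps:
1/(518*(-60) - 57305) = 1/(-31080 - 57305) = 1/(-88385) = -1/88385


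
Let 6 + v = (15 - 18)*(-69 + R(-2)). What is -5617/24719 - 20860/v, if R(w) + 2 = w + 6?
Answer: -103346731/964041 ≈ -107.20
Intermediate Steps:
R(w) = 4 + w (R(w) = -2 + (w + 6) = -2 + (6 + w) = 4 + w)
v = 195 (v = -6 + (15 - 18)*(-69 + (4 - 2)) = -6 - 3*(-69 + 2) = -6 - 3*(-67) = -6 + 201 = 195)
-5617/24719 - 20860/v = -5617/24719 - 20860/195 = -5617*1/24719 - 20860*1/195 = -5617/24719 - 4172/39 = -103346731/964041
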